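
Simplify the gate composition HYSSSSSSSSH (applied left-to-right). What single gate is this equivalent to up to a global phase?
Y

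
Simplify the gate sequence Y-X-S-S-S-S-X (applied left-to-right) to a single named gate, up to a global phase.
Y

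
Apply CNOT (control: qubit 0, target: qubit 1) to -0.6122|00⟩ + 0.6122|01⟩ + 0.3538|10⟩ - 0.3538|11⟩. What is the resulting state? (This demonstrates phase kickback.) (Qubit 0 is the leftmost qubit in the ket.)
-0.6122|00⟩ + 0.6122|01⟩ - 0.3538|10⟩ + 0.3538|11⟩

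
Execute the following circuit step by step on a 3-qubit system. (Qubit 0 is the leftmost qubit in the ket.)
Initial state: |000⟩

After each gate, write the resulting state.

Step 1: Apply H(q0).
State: 1/√2|000⟩ + 1/√2|100⟩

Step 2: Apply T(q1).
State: 1/√2|000⟩ + 1/√2|100⟩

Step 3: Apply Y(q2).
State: (1/√2)i|001⟩ + (1/√2)i|101⟩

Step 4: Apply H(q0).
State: i|001⟩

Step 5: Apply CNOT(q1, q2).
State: i|001⟩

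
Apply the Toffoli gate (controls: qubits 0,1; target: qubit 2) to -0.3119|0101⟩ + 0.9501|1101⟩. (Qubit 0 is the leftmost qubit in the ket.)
-0.3119|0101⟩ + 0.9501|1111⟩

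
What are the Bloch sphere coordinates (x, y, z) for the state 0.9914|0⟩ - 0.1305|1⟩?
(-0.2588, 0, 0.9658)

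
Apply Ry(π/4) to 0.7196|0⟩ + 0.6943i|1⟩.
(0.6648 - 0.2657i)|0⟩ + (0.2754 + 0.6414i)|1⟩

Ry(π/4) = [[cos(θ/2), −sin(θ/2)], [sin(θ/2), cos(θ/2)]]; θ = π/4, cos(θ/2) ≈ 0.92388, sin(θ/2) ≈ 0.382683.
With a = amp(|0⟩) = 0.7196 and b = amp(|1⟩) = 0.6943i:
new amp(|0⟩) = (0.92388)·a + (-0.382683)·b = (0.6648 - 0.2657i)
new amp(|1⟩) = (0.382683)·a + (0.92388)·b = (0.2754 + 0.6414i)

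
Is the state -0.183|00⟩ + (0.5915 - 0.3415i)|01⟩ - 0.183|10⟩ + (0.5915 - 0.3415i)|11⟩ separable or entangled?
Separable

Writing the state as a|00⟩ + b|01⟩ + c|10⟩ + d|11⟩, it is a product state iff ad − bc = 0.
Here (a, b, c, d) = (-0.183, (0.5915 - 0.3415i), -0.183, (0.5915 - 0.3415i)): ad − bc = (-0.183)(0.5915 - 0.3415i) − (0.5915 - 0.3415i)(-0.183) = 0, so the state is separable.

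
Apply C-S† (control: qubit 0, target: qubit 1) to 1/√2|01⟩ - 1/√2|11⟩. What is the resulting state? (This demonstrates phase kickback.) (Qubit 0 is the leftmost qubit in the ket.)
1/√2|01⟩ + (1/√2)i|11⟩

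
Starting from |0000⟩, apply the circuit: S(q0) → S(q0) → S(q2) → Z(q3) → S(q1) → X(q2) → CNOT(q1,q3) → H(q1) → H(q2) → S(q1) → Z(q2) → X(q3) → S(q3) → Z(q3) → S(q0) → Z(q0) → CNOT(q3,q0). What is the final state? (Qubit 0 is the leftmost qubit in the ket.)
-(1/2)i|1001⟩ - (1/2)i|1011⟩ + 1/2|1101⟩ + 1/2|1111⟩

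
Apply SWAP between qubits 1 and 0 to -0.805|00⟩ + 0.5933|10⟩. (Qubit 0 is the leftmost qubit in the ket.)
-0.805|00⟩ + 0.5933|01⟩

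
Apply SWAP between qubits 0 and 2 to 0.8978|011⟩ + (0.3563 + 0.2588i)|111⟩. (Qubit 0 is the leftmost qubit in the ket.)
0.8978|110⟩ + (0.3563 + 0.2588i)|111⟩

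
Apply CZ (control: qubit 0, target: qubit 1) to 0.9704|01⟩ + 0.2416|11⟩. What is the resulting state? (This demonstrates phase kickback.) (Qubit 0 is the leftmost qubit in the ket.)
0.9704|01⟩ - 0.2416|11⟩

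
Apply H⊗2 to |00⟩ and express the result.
1/2|00⟩ + 1/2|01⟩ + 1/2|10⟩ + 1/2|11⟩

H⊗2 gives amp(|y⟩) = (1/2) Σ_x (−1)^(x·y) amp(|x⟩), where x·y is the number of positions in which both x and y have a 1.
|00⟩: (1)/2 = 1/2
|01⟩: (1)/2 = 1/2
|10⟩: (1)/2 = 1/2
|11⟩: (1)/2 = 1/2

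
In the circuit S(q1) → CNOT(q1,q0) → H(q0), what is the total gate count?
3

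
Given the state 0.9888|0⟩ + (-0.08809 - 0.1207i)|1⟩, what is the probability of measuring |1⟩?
0.02233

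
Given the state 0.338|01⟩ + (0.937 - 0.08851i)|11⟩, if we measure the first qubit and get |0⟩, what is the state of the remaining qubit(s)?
|1⟩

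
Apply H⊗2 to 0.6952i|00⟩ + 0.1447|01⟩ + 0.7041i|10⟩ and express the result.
(0.07235 + 0.6997i)|00⟩ + (-0.07235 + 0.6997i)|01⟩ + (0.07235 - 0.00445i)|10⟩ + (-0.07235 - 0.00445i)|11⟩

H⊗2 gives amp(|y⟩) = (1/2) Σ_x (−1)^(x·y) amp(|x⟩), where x·y is the number of positions in which both x and y have a 1.
|00⟩: (0.6952i + 0.1447 + 0.7041i)/2 = (0.07235 + 0.6997i)
|01⟩: (0.6952i - 0.1447 + 0.7041i)/2 = (-0.07235 + 0.6997i)
|10⟩: (0.6952i + 0.1447 - 0.7041i)/2 = (0.07235 - 0.00445i)
|11⟩: (0.6952i - 0.1447 - 0.7041i)/2 = (-0.07235 - 0.00445i)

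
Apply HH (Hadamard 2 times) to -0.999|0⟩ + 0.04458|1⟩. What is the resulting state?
-0.999|0⟩ + 0.04458|1⟩

H² = I, so an even number of Hadamards cancels: H^2 = I and the state is unchanged.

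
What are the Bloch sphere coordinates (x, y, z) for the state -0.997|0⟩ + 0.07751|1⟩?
(-0.1546, 0, 0.988)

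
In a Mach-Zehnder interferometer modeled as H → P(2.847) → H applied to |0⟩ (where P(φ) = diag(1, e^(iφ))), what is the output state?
(0.02154 + 0.1452i)|0⟩ + (0.9785 - 0.1452i)|1⟩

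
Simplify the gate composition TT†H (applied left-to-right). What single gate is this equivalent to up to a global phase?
H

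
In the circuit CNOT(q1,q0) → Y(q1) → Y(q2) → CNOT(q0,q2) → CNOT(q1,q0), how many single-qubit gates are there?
2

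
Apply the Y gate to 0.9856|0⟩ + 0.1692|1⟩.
-0.1692i|0⟩ + 0.9856i|1⟩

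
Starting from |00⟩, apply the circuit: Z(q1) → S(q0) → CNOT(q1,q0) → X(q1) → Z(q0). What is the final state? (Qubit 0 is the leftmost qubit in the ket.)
|01⟩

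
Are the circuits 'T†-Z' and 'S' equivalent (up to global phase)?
No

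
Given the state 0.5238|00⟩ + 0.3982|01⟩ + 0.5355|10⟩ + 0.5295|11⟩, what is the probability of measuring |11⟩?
0.2804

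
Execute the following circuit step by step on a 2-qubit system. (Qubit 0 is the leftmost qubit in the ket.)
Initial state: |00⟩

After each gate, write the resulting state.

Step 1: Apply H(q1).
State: 1/√2|00⟩ + 1/√2|01⟩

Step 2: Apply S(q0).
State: 1/√2|00⟩ + 1/√2|01⟩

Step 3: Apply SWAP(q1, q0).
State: 1/√2|00⟩ + 1/√2|10⟩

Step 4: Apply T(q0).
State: 1/√2|00⟩ + (1/2 + (1/2)i)|10⟩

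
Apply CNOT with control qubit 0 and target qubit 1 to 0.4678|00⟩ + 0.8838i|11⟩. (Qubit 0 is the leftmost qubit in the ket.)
0.4678|00⟩ + 0.8838i|10⟩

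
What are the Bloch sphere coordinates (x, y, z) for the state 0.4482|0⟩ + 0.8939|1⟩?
(0.8013, 0, -0.5982)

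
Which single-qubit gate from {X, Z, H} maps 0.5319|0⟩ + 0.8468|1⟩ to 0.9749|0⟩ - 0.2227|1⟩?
H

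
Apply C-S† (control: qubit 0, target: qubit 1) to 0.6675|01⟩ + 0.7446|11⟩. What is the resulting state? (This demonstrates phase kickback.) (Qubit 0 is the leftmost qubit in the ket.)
0.6675|01⟩ - 0.7446i|11⟩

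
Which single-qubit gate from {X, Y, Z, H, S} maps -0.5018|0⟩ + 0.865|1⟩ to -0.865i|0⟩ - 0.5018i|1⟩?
Y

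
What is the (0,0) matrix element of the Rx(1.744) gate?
0.6433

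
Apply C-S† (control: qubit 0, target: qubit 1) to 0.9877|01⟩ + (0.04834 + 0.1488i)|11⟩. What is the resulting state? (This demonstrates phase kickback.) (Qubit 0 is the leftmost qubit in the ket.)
0.9877|01⟩ + (0.1488 - 0.04834i)|11⟩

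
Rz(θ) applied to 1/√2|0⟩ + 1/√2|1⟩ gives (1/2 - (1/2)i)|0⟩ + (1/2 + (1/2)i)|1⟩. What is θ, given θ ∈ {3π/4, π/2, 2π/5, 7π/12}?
π/2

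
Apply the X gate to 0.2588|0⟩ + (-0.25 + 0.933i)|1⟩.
(-0.25 + 0.933i)|0⟩ + 0.2588|1⟩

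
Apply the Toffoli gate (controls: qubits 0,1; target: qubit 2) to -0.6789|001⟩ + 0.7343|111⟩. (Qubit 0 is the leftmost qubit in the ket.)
-0.6789|001⟩ + 0.7343|110⟩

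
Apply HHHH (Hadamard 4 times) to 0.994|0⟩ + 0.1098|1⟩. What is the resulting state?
0.994|0⟩ + 0.1098|1⟩

H² = I, so an even number of Hadamards cancels: H^4 = I and the state is unchanged.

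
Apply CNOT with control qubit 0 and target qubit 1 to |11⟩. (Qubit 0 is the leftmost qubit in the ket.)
|10⟩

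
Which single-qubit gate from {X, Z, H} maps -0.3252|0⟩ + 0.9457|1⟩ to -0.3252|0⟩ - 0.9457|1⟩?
Z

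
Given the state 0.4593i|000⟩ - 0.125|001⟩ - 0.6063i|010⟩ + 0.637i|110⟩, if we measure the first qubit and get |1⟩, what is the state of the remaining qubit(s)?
i|10⟩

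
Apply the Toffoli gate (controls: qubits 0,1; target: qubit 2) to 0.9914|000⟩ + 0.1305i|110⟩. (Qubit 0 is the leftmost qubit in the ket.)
0.9914|000⟩ + 0.1305i|111⟩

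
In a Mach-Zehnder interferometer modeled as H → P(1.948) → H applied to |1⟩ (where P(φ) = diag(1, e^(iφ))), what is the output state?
(0.6842 - 0.4648i)|0⟩ + (0.3158 + 0.4648i)|1⟩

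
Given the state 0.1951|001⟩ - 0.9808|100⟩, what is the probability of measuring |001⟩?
0.03806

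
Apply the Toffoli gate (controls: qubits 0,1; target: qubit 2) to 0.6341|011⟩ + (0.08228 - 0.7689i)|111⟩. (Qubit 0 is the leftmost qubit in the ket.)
0.6341|011⟩ + (0.08228 - 0.7689i)|110⟩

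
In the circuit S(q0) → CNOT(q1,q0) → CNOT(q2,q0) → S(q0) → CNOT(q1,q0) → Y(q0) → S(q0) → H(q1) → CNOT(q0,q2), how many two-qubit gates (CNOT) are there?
4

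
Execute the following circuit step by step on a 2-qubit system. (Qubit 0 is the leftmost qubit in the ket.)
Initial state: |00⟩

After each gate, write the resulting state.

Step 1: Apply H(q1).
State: 1/√2|00⟩ + 1/√2|01⟩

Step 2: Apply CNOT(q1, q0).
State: 1/√2|00⟩ + 1/√2|11⟩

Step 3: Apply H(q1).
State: 1/2|00⟩ + 1/2|01⟩ + 1/2|10⟩ - 1/2|11⟩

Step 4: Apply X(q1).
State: 1/2|00⟩ + 1/2|01⟩ - 1/2|10⟩ + 1/2|11⟩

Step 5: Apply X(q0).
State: -1/2|00⟩ + 1/2|01⟩ + 1/2|10⟩ + 1/2|11⟩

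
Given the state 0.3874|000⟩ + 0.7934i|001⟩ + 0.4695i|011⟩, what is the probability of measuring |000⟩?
0.1501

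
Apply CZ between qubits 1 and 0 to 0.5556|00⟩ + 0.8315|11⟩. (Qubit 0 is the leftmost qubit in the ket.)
0.5556|00⟩ - 0.8315|11⟩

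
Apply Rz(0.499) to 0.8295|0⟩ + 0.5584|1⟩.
(0.8038 - 0.2048i)|0⟩ + (0.5411 + 0.1379i)|1⟩

Rz(0.499) = [[e^(−iθ/2), 0], [0, e^(iθ/2)]] with e^(±iθ/2) = cos(θ/2) ± i·sin(θ/2); θ = 0.499, cos(θ/2) ≈ 0.969036, sin(θ/2) ≈ 0.246919.
With a = amp(|0⟩) = 0.8295 and b = amp(|1⟩) = 0.5584:
new amp(|0⟩) = (0.969036 - 0.246919i)·a = (0.8038 - 0.2048i)
new amp(|1⟩) = (0.969036 + 0.246919i)·b = (0.5411 + 0.1379i)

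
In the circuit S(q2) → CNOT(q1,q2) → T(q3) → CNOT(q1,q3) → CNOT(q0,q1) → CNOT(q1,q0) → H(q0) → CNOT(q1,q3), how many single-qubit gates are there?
3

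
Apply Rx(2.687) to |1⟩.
-0.9743i|0⟩ + 0.2253|1⟩

Rx(2.687) = [[cos(θ/2), −i·sin(θ/2)], [−i·sin(θ/2), cos(θ/2)]]; θ = 2.687, cos(θ/2) ≈ 0.225344, sin(θ/2) ≈ 0.974279.
With a = amp(|0⟩) = 0 and b = amp(|1⟩) = 1:
new amp(|0⟩) = (0.225344)·a + (-0.974279i)·b = -0.9743i
new amp(|1⟩) = (-0.974279i)·a + (0.225344)·b = 0.2253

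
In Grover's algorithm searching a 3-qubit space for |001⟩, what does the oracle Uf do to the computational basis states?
Uf|x⟩ = -|x⟩ if x = 001, else |x⟩ (phase flip on target)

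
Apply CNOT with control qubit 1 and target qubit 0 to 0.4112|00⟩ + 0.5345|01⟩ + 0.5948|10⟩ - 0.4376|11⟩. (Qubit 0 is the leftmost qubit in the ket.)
0.4112|00⟩ - 0.4376|01⟩ + 0.5948|10⟩ + 0.5345|11⟩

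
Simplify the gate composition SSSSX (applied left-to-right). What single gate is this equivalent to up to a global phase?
X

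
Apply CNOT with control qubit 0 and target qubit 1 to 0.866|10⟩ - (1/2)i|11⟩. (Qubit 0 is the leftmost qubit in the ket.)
-(1/2)i|10⟩ + 0.866|11⟩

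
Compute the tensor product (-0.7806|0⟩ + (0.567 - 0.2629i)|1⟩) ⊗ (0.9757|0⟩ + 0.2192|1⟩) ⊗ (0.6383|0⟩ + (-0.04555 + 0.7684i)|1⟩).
-0.4861|000⟩ + (0.03469 - 0.5852i)|001⟩ - 0.1092|010⟩ + (0.007794 - 0.1315i)|011⟩ + (0.3531 - 0.1637i)|100⟩ + (0.1719 + 0.4368i)|101⟩ + (0.07933 - 0.03678i)|110⟩ + (0.03862 + 0.09813i)|111⟩

amp(|b₁b₂…⟩) = product of the factor amplitudes for bits b₁, b₂, …; only kets whose every factor amplitude is nonzero survive.
|000⟩: (-0.7806)(0.9757)(0.6383) = -0.4861
|001⟩: (-0.7806)(0.9757)(-0.04555 + 0.7684i) = (0.03469 - 0.5852i)
|010⟩: (-0.7806)(0.2192)(0.6383) = -0.1092
|011⟩: (-0.7806)(0.2192)(-0.04555 + 0.7684i) = (0.007794 - 0.1315i)
|100⟩: (0.567 - 0.2629i)(0.9757)(0.6383) = (0.3531 - 0.1637i)
|101⟩: (0.567 - 0.2629i)(0.9757)(-0.04555 + 0.7684i) = (0.1719 + 0.4368i)
|110⟩: (0.567 - 0.2629i)(0.2192)(0.6383) = (0.07933 - 0.03678i)
|111⟩: (0.567 - 0.2629i)(0.2192)(-0.04555 + 0.7684i) = (0.03862 + 0.09813i)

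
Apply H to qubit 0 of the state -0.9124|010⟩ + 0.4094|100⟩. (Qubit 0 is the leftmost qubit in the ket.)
0.2895|000⟩ - 0.6452|010⟩ - 0.2895|100⟩ - 0.6452|110⟩

H on qubit 0 mixes each pair of kets that differ only in qubit 0: amplitudes (a, b) of (|…0…⟩, |…1…⟩) become ((a + b)/√2, (a − b)/√2). Kets absent from the input have amplitude 0.
(|000⟩, |100⟩): (a, b) = (0, 0.4094) → (0.2895, -0.2895)
(|010⟩, |110⟩): (a, b) = (-0.9124, 0) → (-0.6452, -0.6452)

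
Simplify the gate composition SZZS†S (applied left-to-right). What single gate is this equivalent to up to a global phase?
S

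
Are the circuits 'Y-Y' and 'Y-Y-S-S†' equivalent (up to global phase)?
Yes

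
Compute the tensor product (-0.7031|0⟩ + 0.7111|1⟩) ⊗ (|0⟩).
-0.7031|00⟩ + 0.7111|10⟩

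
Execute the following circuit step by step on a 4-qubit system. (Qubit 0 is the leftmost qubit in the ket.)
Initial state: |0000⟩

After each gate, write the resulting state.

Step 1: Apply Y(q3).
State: i|0001⟩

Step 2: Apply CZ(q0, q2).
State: i|0001⟩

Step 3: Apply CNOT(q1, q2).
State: i|0001⟩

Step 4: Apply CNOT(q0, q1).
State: i|0001⟩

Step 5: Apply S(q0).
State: i|0001⟩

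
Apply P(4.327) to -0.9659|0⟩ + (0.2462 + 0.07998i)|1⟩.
-0.9659|0⟩ + (-0.01844 - 0.2582i)|1⟩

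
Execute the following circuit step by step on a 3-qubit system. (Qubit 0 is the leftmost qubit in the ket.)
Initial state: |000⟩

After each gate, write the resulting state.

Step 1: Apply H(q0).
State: 1/√2|000⟩ + 1/√2|100⟩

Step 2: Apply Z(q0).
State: 1/√2|000⟩ - 1/√2|100⟩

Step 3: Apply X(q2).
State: 1/√2|001⟩ - 1/√2|101⟩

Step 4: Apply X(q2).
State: 1/√2|000⟩ - 1/√2|100⟩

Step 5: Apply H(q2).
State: 1/2|000⟩ + 1/2|001⟩ - 1/2|100⟩ - 1/2|101⟩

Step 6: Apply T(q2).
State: 1/2|000⟩ + (1/√8 + (1/√8)i)|001⟩ - 1/2|100⟩ + (-1/√8 - (1/√8)i)|101⟩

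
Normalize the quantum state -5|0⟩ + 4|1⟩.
-0.7809|0⟩ + 0.6247|1⟩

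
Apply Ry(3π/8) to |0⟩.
0.8315|0⟩ + 0.5556|1⟩

Ry(3π/8) = [[cos(θ/2), −sin(θ/2)], [sin(θ/2), cos(θ/2)]]; θ = 3π/8, cos(θ/2) ≈ 0.83147, sin(θ/2) ≈ 0.55557.
With a = amp(|0⟩) = 1 and b = amp(|1⟩) = 0:
new amp(|0⟩) = (0.83147)·a + (-0.55557)·b = 0.8315
new amp(|1⟩) = (0.55557)·a + (0.83147)·b = 0.5556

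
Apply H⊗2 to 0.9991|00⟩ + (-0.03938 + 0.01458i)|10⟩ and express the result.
(0.4799 + 0.00729i)|00⟩ + (0.4799 + 0.00729i)|01⟩ + (0.5192 - 0.00729i)|10⟩ + (0.5192 - 0.00729i)|11⟩

H⊗2 gives amp(|y⟩) = (1/2) Σ_x (−1)^(x·y) amp(|x⟩), where x·y is the number of positions in which both x and y have a 1.
|00⟩: (0.9991 + (-0.03938 + 0.01458i))/2 = (0.4799 + 0.00729i)
|01⟩: (0.9991 + (-0.03938 + 0.01458i))/2 = (0.4799 + 0.00729i)
|10⟩: (0.9991 - (-0.03938 + 0.01458i))/2 = (0.5192 - 0.00729i)
|11⟩: (0.9991 - (-0.03938 + 0.01458i))/2 = (0.5192 - 0.00729i)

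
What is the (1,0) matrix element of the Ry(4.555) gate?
0.7605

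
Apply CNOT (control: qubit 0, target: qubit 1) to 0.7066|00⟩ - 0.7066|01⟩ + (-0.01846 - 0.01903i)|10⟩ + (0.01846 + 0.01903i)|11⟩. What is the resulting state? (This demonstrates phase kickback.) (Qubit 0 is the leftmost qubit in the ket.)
0.7066|00⟩ - 0.7066|01⟩ + (0.01846 + 0.01903i)|10⟩ + (-0.01846 - 0.01903i)|11⟩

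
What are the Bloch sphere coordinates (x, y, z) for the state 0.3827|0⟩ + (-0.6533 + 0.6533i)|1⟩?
(-0.5, 0.5, -0.7071)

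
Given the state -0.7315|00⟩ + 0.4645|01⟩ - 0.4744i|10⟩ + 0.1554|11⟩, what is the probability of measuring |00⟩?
0.5351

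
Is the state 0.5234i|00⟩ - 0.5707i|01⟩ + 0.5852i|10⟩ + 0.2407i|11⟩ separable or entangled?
Entangled

Writing the state as a|00⟩ + b|01⟩ + c|10⟩ + d|11⟩, it is a product state iff ad − bc = 0.
Here (a, b, c, d) = (0.5234i, -0.5707i, 0.5852i, 0.2407i): ad − bc = (0.5234i)(0.2407i) − (-0.5707i)(0.5852i) = -0.46 ≠ 0, so the state is entangled.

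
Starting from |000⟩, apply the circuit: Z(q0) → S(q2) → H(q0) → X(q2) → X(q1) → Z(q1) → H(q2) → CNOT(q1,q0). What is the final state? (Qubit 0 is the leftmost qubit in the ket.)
-1/2|010⟩ + 1/2|011⟩ - 1/2|110⟩ + 1/2|111⟩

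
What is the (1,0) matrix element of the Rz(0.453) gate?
0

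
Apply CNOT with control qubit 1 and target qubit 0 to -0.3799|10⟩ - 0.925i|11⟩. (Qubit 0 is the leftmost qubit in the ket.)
-0.925i|01⟩ - 0.3799|10⟩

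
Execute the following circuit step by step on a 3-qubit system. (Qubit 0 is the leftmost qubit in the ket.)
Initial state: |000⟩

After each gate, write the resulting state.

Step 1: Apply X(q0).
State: |100⟩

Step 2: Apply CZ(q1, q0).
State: |100⟩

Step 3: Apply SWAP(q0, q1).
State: |010⟩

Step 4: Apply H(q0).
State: 1/√2|010⟩ + 1/√2|110⟩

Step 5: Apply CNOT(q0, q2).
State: 1/√2|010⟩ + 1/√2|111⟩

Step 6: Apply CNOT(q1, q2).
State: 1/√2|011⟩ + 1/√2|110⟩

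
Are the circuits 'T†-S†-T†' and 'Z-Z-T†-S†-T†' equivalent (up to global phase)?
Yes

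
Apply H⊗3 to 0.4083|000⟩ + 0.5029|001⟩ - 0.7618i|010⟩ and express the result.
(0.3222 - 0.2693i)|000⟩ + (-0.03345 - 0.2693i)|001⟩ + (0.3222 + 0.2693i)|010⟩ + (-0.03345 + 0.2693i)|011⟩ + (0.3222 - 0.2693i)|100⟩ + (-0.03345 - 0.2693i)|101⟩ + (0.3222 + 0.2693i)|110⟩ + (-0.03345 + 0.2693i)|111⟩

H⊗3 gives amp(|y⟩) = (1/2√2) Σ_x (−1)^(x·y) amp(|x⟩), where x·y is the number of positions in which both x and y have a 1.
|000⟩: (0.4083 + 0.5029 - 0.7618i)/(2√2) = (0.3222 - 0.2693i)
|001⟩: (0.4083 - 0.5029 - 0.7618i)/(2√2) = (-0.03345 - 0.2693i)
|010⟩: (0.4083 + 0.5029 + 0.7618i)/(2√2) = (0.3222 + 0.2693i)
|011⟩: (0.4083 - 0.5029 + 0.7618i)/(2√2) = (-0.03345 + 0.2693i)
|100⟩: (0.4083 + 0.5029 - 0.7618i)/(2√2) = (0.3222 - 0.2693i)
|101⟩: (0.4083 - 0.5029 - 0.7618i)/(2√2) = (-0.03345 - 0.2693i)
|110⟩: (0.4083 + 0.5029 + 0.7618i)/(2√2) = (0.3222 + 0.2693i)
|111⟩: (0.4083 - 0.5029 + 0.7618i)/(2√2) = (-0.03345 + 0.2693i)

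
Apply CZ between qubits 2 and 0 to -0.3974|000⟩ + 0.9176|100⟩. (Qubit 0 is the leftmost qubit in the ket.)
-0.3974|000⟩ + 0.9176|100⟩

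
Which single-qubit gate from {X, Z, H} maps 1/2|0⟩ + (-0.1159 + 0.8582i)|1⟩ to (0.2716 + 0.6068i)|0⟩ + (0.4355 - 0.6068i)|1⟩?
H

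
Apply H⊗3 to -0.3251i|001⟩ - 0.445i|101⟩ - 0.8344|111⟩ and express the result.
(-0.295 - 0.2723i)|000⟩ + (0.295 + 0.2723i)|001⟩ + (0.295 - 0.2723i)|010⟩ + (-0.295 + 0.2723i)|011⟩ + (0.295 + 0.04239i)|100⟩ + (-0.295 - 0.04239i)|101⟩ + (-0.295 + 0.04239i)|110⟩ + (0.295 - 0.04239i)|111⟩

H⊗3 gives amp(|y⟩) = (1/2√2) Σ_x (−1)^(x·y) amp(|x⟩), where x·y is the number of positions in which both x and y have a 1.
|000⟩: (-0.3251i - 0.445i - 0.8344)/(2√2) = (-0.295 - 0.2723i)
|001⟩: (0.3251i + 0.445i + 0.8344)/(2√2) = (0.295 + 0.2723i)
|010⟩: (-0.3251i - 0.445i + 0.8344)/(2√2) = (0.295 - 0.2723i)
|011⟩: (0.3251i + 0.445i - 0.8344)/(2√2) = (-0.295 + 0.2723i)
|100⟩: (-0.3251i + 0.445i + 0.8344)/(2√2) = (0.295 + 0.04239i)
|101⟩: (0.3251i - 0.445i - 0.8344)/(2√2) = (-0.295 - 0.04239i)
|110⟩: (-0.3251i + 0.445i - 0.8344)/(2√2) = (-0.295 + 0.04239i)
|111⟩: (0.3251i - 0.445i + 0.8344)/(2√2) = (0.295 - 0.04239i)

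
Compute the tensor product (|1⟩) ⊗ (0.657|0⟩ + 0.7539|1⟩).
0.657|10⟩ + 0.7539|11⟩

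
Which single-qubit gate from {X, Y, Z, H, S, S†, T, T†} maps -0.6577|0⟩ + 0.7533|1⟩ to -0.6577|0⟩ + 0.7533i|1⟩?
S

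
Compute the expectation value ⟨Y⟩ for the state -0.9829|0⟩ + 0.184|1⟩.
0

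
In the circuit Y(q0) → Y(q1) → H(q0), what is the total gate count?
3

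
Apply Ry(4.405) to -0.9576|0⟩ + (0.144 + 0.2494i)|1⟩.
(0.4493 - 0.2013i)|0⟩ + (-0.8578 - 0.1473i)|1⟩

Ry(4.405) = [[cos(θ/2), −sin(θ/2)], [sin(θ/2), cos(θ/2)]]; θ = 4.405, cos(θ/2) ≈ -0.590521, sin(θ/2) ≈ 0.807023.
With a = amp(|0⟩) = -0.9576 and b = amp(|1⟩) = (0.144 + 0.2494i):
new amp(|0⟩) = (-0.590521)·a + (-0.807023)·b = (0.4493 - 0.2013i)
new amp(|1⟩) = (0.807023)·a + (-0.590521)·b = (-0.8578 - 0.1473i)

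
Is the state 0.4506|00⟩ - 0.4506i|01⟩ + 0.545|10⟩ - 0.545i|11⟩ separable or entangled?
Separable

Writing the state as a|00⟩ + b|01⟩ + c|10⟩ + d|11⟩, it is a product state iff ad − bc = 0.
Here (a, b, c, d) = (0.4506, -0.4506i, 0.545, -0.545i): ad − bc = (0.4506)(-0.545i) − (-0.4506i)(0.545) = 0, so the state is separable.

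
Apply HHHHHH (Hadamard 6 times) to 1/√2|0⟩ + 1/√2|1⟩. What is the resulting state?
1/√2|0⟩ + 1/√2|1⟩

H² = I, so an even number of Hadamards cancels: H^6 = I and the state is unchanged.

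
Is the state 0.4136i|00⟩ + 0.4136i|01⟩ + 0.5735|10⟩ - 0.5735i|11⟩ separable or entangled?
Entangled

Writing the state as a|00⟩ + b|01⟩ + c|10⟩ + d|11⟩, it is a product state iff ad − bc = 0.
Here (a, b, c, d) = (0.4136i, 0.4136i, 0.5735, -0.5735i): ad − bc = (0.4136i)(-0.5735i) − (0.4136i)(0.5735) = (0.2372 - 0.2372i) ≠ 0, so the state is entangled.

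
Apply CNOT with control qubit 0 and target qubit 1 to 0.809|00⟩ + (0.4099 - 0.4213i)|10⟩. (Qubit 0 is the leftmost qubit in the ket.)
0.809|00⟩ + (0.4099 - 0.4213i)|11⟩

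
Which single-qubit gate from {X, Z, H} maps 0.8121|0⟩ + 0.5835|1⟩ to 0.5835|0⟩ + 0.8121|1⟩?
X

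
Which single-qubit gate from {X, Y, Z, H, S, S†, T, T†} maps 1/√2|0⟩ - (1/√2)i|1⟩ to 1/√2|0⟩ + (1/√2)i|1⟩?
Z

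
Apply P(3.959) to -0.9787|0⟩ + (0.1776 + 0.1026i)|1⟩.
-0.9787|0⟩ + (-0.04666 - 0.1997i)|1⟩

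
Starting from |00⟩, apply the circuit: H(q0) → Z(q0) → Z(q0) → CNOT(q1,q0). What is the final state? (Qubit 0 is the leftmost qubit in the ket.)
1/√2|00⟩ + 1/√2|10⟩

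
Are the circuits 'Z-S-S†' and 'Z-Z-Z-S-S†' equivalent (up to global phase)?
Yes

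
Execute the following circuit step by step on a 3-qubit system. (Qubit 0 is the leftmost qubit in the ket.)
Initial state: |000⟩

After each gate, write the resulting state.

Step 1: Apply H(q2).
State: 1/√2|000⟩ + 1/√2|001⟩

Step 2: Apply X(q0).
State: 1/√2|100⟩ + 1/√2|101⟩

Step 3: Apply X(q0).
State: 1/√2|000⟩ + 1/√2|001⟩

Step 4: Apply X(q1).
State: 1/√2|010⟩ + 1/√2|011⟩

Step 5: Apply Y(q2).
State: -(1/√2)i|010⟩ + (1/√2)i|011⟩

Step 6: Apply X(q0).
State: -(1/√2)i|110⟩ + (1/√2)i|111⟩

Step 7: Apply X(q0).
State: -(1/√2)i|010⟩ + (1/√2)i|011⟩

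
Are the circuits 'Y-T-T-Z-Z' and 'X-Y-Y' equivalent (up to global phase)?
No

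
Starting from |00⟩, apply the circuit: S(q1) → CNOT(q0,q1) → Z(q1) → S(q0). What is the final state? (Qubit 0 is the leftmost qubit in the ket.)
|00⟩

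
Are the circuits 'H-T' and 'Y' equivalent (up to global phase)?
No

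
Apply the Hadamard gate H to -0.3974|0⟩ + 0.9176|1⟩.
0.3678|0⟩ - 0.9298|1⟩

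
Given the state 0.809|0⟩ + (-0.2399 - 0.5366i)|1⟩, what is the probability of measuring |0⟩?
0.6545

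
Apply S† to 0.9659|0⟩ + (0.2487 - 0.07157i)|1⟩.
0.9659|0⟩ + (-0.07157 - 0.2487i)|1⟩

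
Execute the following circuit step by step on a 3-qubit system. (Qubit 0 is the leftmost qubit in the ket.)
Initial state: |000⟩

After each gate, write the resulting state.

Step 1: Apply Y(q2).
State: i|001⟩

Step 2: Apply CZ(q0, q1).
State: i|001⟩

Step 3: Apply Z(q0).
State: i|001⟩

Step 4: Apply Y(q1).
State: -|011⟩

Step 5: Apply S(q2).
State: -i|011⟩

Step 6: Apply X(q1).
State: -i|001⟩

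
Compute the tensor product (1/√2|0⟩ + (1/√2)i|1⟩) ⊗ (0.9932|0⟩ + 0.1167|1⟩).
0.7023|00⟩ + 0.08252|01⟩ + 0.7023i|10⟩ + 0.08252i|11⟩

amp(|b₁b₂…⟩) = product of the factor amplitudes for bits b₁, b₂, …; only kets whose every factor amplitude is nonzero survive.
|00⟩: (1/√2)(0.9932) = 0.7023
|01⟩: (1/√2)(0.1167) = 0.08252
|10⟩: ((1/√2)i)(0.9932) = 0.7023i
|11⟩: ((1/√2)i)(0.1167) = 0.08252i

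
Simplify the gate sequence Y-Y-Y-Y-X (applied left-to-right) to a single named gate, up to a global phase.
X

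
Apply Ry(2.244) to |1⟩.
-0.901|0⟩ + 0.4339|1⟩

Ry(2.244) = [[cos(θ/2), −sin(θ/2)], [sin(θ/2), cos(θ/2)]]; θ = 2.244, cos(θ/2) ≈ 0.433881, sin(θ/2) ≈ 0.90097.
With a = amp(|0⟩) = 0 and b = amp(|1⟩) = 1:
new amp(|0⟩) = (0.433881)·a + (-0.90097)·b = -0.901
new amp(|1⟩) = (0.90097)·a + (0.433881)·b = 0.4339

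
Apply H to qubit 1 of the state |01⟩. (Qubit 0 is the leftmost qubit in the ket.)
1/√2|00⟩ - 1/√2|01⟩

H on qubit 1 mixes each pair of kets that differ only in qubit 1: amplitudes (a, b) of (|…0…⟩, |…1…⟩) become ((a + b)/√2, (a − b)/√2). Kets absent from the input have amplitude 0.
(|00⟩, |01⟩): (a, b) = (0, 1) → (1/√2, -1/√2)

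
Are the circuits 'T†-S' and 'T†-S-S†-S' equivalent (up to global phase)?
Yes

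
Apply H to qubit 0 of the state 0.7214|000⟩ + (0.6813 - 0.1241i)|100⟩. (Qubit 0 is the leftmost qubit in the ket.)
(0.9919 - 0.08775i)|000⟩ + (0.02835 + 0.08775i)|100⟩

H on qubit 0 mixes each pair of kets that differ only in qubit 0: amplitudes (a, b) of (|…0…⟩, |…1…⟩) become ((a + b)/√2, (a − b)/√2). Kets absent from the input have amplitude 0.
(|000⟩, |100⟩): (a, b) = (0.7214, (0.6813 - 0.1241i)) → ((0.9919 - 0.08775i), (0.02835 + 0.08775i))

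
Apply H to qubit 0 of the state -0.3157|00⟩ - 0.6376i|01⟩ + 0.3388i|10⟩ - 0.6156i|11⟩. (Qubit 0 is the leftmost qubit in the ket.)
(-0.2232 + 0.2396i)|00⟩ - 0.8861i|01⟩ + (-0.2232 - 0.2396i)|10⟩ - 0.01556i|11⟩

H on qubit 0 mixes each pair of kets that differ only in qubit 0: amplitudes (a, b) of (|…0…⟩, |…1…⟩) become ((a + b)/√2, (a − b)/√2). Kets absent from the input have amplitude 0.
(|00⟩, |10⟩): (a, b) = (-0.3157, 0.3388i) → ((-0.2232 + 0.2396i), (-0.2232 - 0.2396i))
(|01⟩, |11⟩): (a, b) = (-0.6376i, -0.6156i) → (-0.8861i, -0.01556i)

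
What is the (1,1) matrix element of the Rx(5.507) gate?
-0.9256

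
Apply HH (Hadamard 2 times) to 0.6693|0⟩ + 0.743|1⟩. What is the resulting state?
0.6693|0⟩ + 0.743|1⟩

H² = I, so an even number of Hadamards cancels: H^2 = I and the state is unchanged.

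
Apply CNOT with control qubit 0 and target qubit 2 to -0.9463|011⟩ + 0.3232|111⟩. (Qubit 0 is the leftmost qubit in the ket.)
-0.9463|011⟩ + 0.3232|110⟩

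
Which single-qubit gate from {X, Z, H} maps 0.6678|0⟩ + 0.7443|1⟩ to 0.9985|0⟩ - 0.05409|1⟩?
H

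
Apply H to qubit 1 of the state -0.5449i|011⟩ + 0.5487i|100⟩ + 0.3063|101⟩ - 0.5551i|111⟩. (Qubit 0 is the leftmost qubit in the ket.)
-0.3853i|001⟩ + 0.3853i|011⟩ + 0.388i|100⟩ + (0.2166 - 0.3925i)|101⟩ + 0.388i|110⟩ + (0.2166 + 0.3925i)|111⟩

H on qubit 1 mixes each pair of kets that differ only in qubit 1: amplitudes (a, b) of (|…0…⟩, |…1…⟩) become ((a + b)/√2, (a − b)/√2). Kets absent from the input have amplitude 0.
(|001⟩, |011⟩): (a, b) = (0, -0.5449i) → (-0.3853i, 0.3853i)
(|100⟩, |110⟩): (a, b) = (0.5487i, 0) → (0.388i, 0.388i)
(|101⟩, |111⟩): (a, b) = (0.3063, -0.5551i) → ((0.2166 - 0.3925i), (0.2166 + 0.3925i))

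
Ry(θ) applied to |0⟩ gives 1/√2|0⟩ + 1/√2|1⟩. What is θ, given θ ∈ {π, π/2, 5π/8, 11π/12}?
π/2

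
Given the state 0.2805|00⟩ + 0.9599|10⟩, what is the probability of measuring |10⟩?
0.9214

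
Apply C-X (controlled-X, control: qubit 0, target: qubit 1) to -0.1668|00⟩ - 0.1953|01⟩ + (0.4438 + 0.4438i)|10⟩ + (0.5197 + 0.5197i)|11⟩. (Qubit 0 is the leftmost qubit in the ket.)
-0.1668|00⟩ - 0.1953|01⟩ + (0.5197 + 0.5197i)|10⟩ + (0.4438 + 0.4438i)|11⟩

C-X leaves the control-|0⟩ kets |00⟩, |01⟩ unchanged and applies X to qubit 1 on the control-|1⟩ pair (|10⟩, |11⟩).
X = [[0, 1], [1, 0]].
With a = amp(|10⟩) = (0.4438 + 0.4438i) and b = amp(|11⟩) = (0.5197 + 0.5197i):
new amp(|10⟩) = (1)·b = (0.5197 + 0.5197i)
new amp(|11⟩) = (1)·a = (0.4438 + 0.4438i)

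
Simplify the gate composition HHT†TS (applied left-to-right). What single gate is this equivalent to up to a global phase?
S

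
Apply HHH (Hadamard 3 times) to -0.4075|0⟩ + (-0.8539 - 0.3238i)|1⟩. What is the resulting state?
(-0.8919 - 0.229i)|0⟩ + (0.3157 + 0.229i)|1⟩

H² = I, so H^3 = H: a single Hadamard. With (a, b) = (-0.4075, (-0.8539 - 0.3238i)), H gives ((a + b)/√2, (a − b)/√2) = ((-0.8919 - 0.229i), (0.3157 + 0.229i)).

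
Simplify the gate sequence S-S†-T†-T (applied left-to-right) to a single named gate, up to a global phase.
I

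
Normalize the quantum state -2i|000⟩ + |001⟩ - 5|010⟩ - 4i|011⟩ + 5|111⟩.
-0.2374i|000⟩ + 0.1187|001⟩ - 0.5934|010⟩ - 0.4747i|011⟩ + 0.5934|111⟩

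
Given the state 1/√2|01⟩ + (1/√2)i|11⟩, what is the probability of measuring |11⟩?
1/2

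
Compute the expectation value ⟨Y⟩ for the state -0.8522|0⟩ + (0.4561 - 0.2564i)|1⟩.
0.437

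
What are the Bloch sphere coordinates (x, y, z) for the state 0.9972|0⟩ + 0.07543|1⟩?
(0.1504, 0, 0.9887)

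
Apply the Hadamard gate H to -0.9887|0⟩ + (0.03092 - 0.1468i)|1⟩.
(-0.6773 - 0.1038i)|0⟩ + (-0.721 + 0.1038i)|1⟩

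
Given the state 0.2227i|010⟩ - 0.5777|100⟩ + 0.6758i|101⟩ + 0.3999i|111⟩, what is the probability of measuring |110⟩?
0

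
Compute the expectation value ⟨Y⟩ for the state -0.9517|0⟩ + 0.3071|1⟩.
0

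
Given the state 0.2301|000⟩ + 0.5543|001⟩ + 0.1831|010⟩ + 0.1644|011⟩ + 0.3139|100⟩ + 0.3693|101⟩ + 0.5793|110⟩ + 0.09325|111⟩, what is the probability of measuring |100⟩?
0.09853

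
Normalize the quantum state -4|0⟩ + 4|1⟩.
-1/√2|0⟩ + 1/√2|1⟩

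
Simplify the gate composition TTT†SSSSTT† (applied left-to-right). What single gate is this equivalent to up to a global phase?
T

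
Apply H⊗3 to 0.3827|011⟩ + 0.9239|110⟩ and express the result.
0.462|000⟩ + 0.1913|001⟩ - 0.462|010⟩ - 0.1913|011⟩ - 0.1913|100⟩ - 0.462|101⟩ + 0.1913|110⟩ + 0.462|111⟩

H⊗3 gives amp(|y⟩) = (1/2√2) Σ_x (−1)^(x·y) amp(|x⟩), where x·y is the number of positions in which both x and y have a 1.
|000⟩: (0.3827 + 0.9239)/(2√2) = 0.462
|001⟩: (-0.3827 + 0.9239)/(2√2) = 0.1913
|010⟩: (-0.3827 - 0.9239)/(2√2) = -0.462
|011⟩: (0.3827 - 0.9239)/(2√2) = -0.1913
|100⟩: (0.3827 - 0.9239)/(2√2) = -0.1913
|101⟩: (-0.3827 - 0.9239)/(2√2) = -0.462
|110⟩: (-0.3827 + 0.9239)/(2√2) = 0.1913
|111⟩: (0.3827 + 0.9239)/(2√2) = 0.462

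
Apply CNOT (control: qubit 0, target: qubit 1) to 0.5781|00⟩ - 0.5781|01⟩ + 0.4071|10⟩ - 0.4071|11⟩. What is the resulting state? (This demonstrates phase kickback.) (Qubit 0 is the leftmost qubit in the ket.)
0.5781|00⟩ - 0.5781|01⟩ - 0.4071|10⟩ + 0.4071|11⟩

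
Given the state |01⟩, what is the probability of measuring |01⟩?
1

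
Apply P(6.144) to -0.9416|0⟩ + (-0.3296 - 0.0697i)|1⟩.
-0.9416|0⟩ + (-0.3361 - 0.0233i)|1⟩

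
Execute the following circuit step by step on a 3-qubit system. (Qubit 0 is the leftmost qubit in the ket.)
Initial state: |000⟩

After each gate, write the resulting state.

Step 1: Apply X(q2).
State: |001⟩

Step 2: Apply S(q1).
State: |001⟩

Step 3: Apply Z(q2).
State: -|001⟩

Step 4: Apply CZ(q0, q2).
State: -|001⟩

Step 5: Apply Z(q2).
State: |001⟩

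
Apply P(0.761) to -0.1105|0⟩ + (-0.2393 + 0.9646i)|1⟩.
-0.1105|0⟩ + (-0.8385 + 0.5335i)|1⟩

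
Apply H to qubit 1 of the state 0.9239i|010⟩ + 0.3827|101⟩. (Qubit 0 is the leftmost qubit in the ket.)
0.6533i|000⟩ - 0.6533i|010⟩ + 0.2706|101⟩ + 0.2706|111⟩

H on qubit 1 mixes each pair of kets that differ only in qubit 1: amplitudes (a, b) of (|…0…⟩, |…1…⟩) become ((a + b)/√2, (a − b)/√2). Kets absent from the input have amplitude 0.
(|000⟩, |010⟩): (a, b) = (0, 0.9239i) → (0.6533i, -0.6533i)
(|101⟩, |111⟩): (a, b) = (0.3827, 0) → (0.2706, 0.2706)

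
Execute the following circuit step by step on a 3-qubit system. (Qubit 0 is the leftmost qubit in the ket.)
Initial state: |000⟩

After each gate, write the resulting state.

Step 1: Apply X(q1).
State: |010⟩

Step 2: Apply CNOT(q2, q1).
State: |010⟩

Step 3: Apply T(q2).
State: |010⟩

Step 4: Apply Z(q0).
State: |010⟩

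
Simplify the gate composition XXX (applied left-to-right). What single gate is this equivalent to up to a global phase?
X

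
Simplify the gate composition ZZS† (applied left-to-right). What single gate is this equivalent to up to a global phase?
S†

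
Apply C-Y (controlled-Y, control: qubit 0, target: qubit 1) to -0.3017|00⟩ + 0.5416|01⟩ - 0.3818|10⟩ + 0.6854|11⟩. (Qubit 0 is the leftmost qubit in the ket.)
-0.3017|00⟩ + 0.5416|01⟩ - 0.6854i|10⟩ - 0.3818i|11⟩

C-Y leaves the control-|0⟩ kets |00⟩, |01⟩ unchanged and applies Y to qubit 1 on the control-|1⟩ pair (|10⟩, |11⟩).
Y = [[0, -i], [i, 0]].
With a = amp(|10⟩) = -0.3818 and b = amp(|11⟩) = 0.6854:
new amp(|10⟩) = (-i)·b = -0.6854i
new amp(|11⟩) = (i)·a = -0.3818i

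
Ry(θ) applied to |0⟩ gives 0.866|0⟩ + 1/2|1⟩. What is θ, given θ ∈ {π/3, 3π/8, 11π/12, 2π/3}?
π/3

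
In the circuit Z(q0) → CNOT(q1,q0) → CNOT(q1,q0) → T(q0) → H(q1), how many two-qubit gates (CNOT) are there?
2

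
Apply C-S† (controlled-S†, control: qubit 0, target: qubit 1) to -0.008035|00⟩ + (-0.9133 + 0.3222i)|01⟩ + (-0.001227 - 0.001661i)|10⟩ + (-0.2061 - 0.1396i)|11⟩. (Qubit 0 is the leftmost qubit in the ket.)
-0.008035|00⟩ + (-0.9133 + 0.3222i)|01⟩ + (-0.001227 - 0.001661i)|10⟩ + (-0.1396 + 0.2061i)|11⟩

C-S† leaves the control-|0⟩ kets |00⟩, |01⟩ unchanged and applies S† to qubit 1 on the control-|1⟩ pair (|10⟩, |11⟩).
S† = [[1, 0], [0, -i]].
With a = amp(|10⟩) = (-0.001227 - 0.001661i) and b = amp(|11⟩) = (-0.2061 - 0.1396i):
new amp(|10⟩) = (1)·a = (-0.001227 - 0.001661i)
new amp(|11⟩) = (-i)·b = (-0.1396 + 0.2061i)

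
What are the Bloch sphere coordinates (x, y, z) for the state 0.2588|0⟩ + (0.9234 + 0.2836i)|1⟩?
(0.478, 0.1468, -0.8661)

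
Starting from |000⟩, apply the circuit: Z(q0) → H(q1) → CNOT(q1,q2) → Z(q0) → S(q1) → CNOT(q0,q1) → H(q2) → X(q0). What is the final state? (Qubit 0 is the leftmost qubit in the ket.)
1/2|100⟩ + 1/2|101⟩ + (1/2)i|110⟩ - (1/2)i|111⟩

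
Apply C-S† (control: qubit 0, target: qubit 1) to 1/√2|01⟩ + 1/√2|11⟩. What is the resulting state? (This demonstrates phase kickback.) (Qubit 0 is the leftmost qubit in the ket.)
1/√2|01⟩ - (1/√2)i|11⟩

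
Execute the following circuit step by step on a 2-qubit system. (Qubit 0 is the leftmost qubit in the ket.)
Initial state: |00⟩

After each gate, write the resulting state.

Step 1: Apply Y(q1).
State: i|01⟩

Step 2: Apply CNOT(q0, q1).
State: i|01⟩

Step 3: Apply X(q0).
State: i|11⟩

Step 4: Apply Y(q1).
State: |10⟩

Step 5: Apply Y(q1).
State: i|11⟩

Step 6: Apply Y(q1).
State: |10⟩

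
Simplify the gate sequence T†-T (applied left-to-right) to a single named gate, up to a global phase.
I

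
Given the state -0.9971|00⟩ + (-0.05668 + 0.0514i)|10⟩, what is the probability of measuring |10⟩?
0.005855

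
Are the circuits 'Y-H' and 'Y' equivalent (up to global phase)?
No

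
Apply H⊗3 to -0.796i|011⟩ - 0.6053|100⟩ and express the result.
(-0.214 - 0.2814i)|000⟩ + (-0.214 + 0.2814i)|001⟩ + (-0.214 + 0.2814i)|010⟩ + (-0.214 - 0.2814i)|011⟩ + (0.214 - 0.2814i)|100⟩ + (0.214 + 0.2814i)|101⟩ + (0.214 + 0.2814i)|110⟩ + (0.214 - 0.2814i)|111⟩

H⊗3 gives amp(|y⟩) = (1/2√2) Σ_x (−1)^(x·y) amp(|x⟩), where x·y is the number of positions in which both x and y have a 1.
|000⟩: (-0.796i - 0.6053)/(2√2) = (-0.214 - 0.2814i)
|001⟩: (0.796i - 0.6053)/(2√2) = (-0.214 + 0.2814i)
|010⟩: (0.796i - 0.6053)/(2√2) = (-0.214 + 0.2814i)
|011⟩: (-0.796i - 0.6053)/(2√2) = (-0.214 - 0.2814i)
|100⟩: (-0.796i + 0.6053)/(2√2) = (0.214 - 0.2814i)
|101⟩: (0.796i + 0.6053)/(2√2) = (0.214 + 0.2814i)
|110⟩: (0.796i + 0.6053)/(2√2) = (0.214 + 0.2814i)
|111⟩: (-0.796i + 0.6053)/(2√2) = (0.214 - 0.2814i)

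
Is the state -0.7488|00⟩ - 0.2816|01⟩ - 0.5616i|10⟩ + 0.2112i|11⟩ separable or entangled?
Entangled

Writing the state as a|00⟩ + b|01⟩ + c|10⟩ + d|11⟩, it is a product state iff ad − bc = 0.
Here (a, b, c, d) = (-0.7488, -0.2816, -0.5616i, 0.2112i): ad − bc = (-0.7488)(0.2112i) − (-0.2816)(-0.5616i) = -0.3163i ≠ 0, so the state is entangled.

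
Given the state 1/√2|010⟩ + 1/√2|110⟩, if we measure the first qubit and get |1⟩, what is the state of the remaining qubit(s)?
|10⟩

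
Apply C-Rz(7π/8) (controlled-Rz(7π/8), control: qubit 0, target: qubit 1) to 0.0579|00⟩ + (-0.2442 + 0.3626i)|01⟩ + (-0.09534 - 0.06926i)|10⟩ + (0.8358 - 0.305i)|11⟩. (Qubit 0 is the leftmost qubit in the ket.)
0.0579|00⟩ + (-0.2442 + 0.3626i)|01⟩ + (-0.08653 + 0.08i)|10⟩ + (0.4622 + 0.7602i)|11⟩

C-Rz(7π/8) leaves the control-|0⟩ kets |00⟩, |01⟩ unchanged and applies Rz(7π/8) to qubit 1 on the control-|1⟩ pair (|10⟩, |11⟩).
Rz(7π/8) = [[e^(−iθ/2), 0], [0, e^(iθ/2)]] with e^(±iθ/2) = cos(θ/2) ± i·sin(θ/2); θ = 7π/8, cos(θ/2) ≈ 0.19509, sin(θ/2) ≈ 0.980785.
With a = amp(|10⟩) = (-0.09534 - 0.06926i) and b = amp(|11⟩) = (0.8358 - 0.305i):
new amp(|10⟩) = (0.19509 - 0.980785i)·a = (-0.08653 + 0.08i)
new amp(|11⟩) = (0.19509 + 0.980785i)·b = (0.4622 + 0.7602i)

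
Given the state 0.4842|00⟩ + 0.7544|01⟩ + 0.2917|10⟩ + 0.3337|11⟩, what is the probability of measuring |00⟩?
0.2344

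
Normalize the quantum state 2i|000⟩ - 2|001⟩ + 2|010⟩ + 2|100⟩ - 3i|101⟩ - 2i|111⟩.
0.3714i|000⟩ - 0.3714|001⟩ + 0.3714|010⟩ + 0.3714|100⟩ - 0.5571i|101⟩ - 0.3714i|111⟩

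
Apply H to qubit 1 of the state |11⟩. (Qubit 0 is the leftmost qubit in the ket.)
1/√2|10⟩ - 1/√2|11⟩

H on qubit 1 mixes each pair of kets that differ only in qubit 1: amplitudes (a, b) of (|…0…⟩, |…1…⟩) become ((a + b)/√2, (a − b)/√2). Kets absent from the input have amplitude 0.
(|10⟩, |11⟩): (a, b) = (0, 1) → (1/√2, -1/√2)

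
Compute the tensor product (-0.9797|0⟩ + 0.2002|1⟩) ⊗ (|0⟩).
-0.9797|00⟩ + 0.2002|10⟩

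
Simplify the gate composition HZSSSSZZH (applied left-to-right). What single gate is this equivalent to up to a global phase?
X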